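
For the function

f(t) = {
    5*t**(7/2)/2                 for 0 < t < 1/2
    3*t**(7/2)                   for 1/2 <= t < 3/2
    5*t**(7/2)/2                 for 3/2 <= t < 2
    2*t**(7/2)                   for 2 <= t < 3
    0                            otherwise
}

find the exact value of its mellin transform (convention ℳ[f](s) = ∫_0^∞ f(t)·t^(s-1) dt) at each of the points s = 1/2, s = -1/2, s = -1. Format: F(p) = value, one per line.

F(1/2) = 345/8
F(-1/2) = 159/8
F(-1) = 9*sqrt(6)/40 + 31*sqrt(2)/40 + 36*sqrt(3)/5

along the cuts 1/2, 3/2, 2, ℳ[f](s) splits into 4 integrals
over [0, 1/2), the kernel integral of 5*t**(7/2)/2 enters the sum
segment 1/2 to 3/2 holds 3*t**(7/2); add its integral
between 3/2 and 2 the integrand is 5*t**(7/2)/2·t^(s-1)
piece [2, 3): integrate 2*t**(7/2) against the kernel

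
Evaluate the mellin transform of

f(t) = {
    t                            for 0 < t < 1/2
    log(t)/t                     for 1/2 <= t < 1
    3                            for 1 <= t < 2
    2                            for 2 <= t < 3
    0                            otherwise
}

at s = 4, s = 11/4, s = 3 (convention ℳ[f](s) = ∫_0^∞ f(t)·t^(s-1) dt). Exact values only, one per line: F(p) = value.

F(4) = log(2)/24 + 62869/1440
F(11/4) = 2**(1/4)*(-22920*2**(3/4) + 3179 + 4620*log(2) + 47040*sqrt(2) + 105840*6**(3/4))/32340
F(3) = log(2)/8 + 3743/192

breakpoints 1/2, 1, 2: one integral from each of the 4 segments
segment [0, 1/2) carries t; integrate it
between 1/2 and 1 the integrand is log(t)/t·t^(s-1)
on [1, 2): add ∫ 3·t^(s-1) dt
between 2 and 3 the integrand is 2·t^(s-1)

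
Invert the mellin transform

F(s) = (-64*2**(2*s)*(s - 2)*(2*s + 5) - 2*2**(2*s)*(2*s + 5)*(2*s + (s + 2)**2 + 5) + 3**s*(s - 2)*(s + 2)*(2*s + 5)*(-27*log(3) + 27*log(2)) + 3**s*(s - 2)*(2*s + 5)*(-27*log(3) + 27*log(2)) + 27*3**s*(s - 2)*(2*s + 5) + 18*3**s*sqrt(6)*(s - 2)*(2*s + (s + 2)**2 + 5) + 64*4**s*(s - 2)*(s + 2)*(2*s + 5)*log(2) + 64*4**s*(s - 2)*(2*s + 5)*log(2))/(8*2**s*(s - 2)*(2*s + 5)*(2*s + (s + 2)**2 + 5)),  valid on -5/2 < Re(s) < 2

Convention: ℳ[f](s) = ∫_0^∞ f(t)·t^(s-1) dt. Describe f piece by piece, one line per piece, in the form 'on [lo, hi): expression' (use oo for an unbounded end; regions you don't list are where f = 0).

back out the shared t-power: sqrt(t) on [0, 3/2); t*log(t) on [3/2, 2); t**(-4) on [2, ∞)
split f at 3/2, 2: ℳ[f](s) collects 3 kernel integrals
between 0 and 3/2 the integrand is t**(5/2)·t^(s-1)
segment [3/2, 2) carries t**3*log(t); integrate it
∫ over [2, ∞) of t**(-2)·t^(s-1) joins the sum

on [0, 3/2): t**(5/2)
on [3/2, 2): t**3*log(t)
on [2, oo): t**(-2)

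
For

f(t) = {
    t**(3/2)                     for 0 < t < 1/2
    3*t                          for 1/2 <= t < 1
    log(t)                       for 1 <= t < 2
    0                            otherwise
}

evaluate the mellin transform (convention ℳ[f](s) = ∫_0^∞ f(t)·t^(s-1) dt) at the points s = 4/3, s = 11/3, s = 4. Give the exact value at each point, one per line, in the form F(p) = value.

split f at 1/2, 1: ℳ[f](s) collects 3 kernel integrals
the [0, 1/2) slice contributes ∫ t**(3/2)·t^(s-1) dt
on [1/2, 1) integrate f = 3*t against the kernel
the [1, 2) slice contributes ∫ log(t)·t^(s-1) dt

F(4/3) = -9*2**(1/3)/8 - 9*2**(2/3)/56 + 3*2**(1/6)/68 + 3*2**(1/3)*log(2)/2 + 207/112
F(11/3) = -72*2**(2/3)/121 - 9*2**(1/3)/448 + 3*2**(5/6)/992 + 1215/1694 + 24*2**(2/3)*log(2)/11
F(4) = -57/160 + sqrt(2)/352 + 4*log(2)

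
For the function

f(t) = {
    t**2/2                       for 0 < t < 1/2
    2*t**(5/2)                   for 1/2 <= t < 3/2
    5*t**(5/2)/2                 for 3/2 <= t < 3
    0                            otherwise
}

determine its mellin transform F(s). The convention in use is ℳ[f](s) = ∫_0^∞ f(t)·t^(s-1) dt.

slice at 1/2, 3/2, transform all 3 pieces, and sum them
between 0 and 1/2 the integrand is t**2/2·t^(s-1)
segment [1/2, 3/2) carries 2*t**(5/2); integrate it
segment 3/2 to 3 holds 5*t**(5/2)/2; add its integral

(2**(1/2 - s)*3**(s + 5/2)*(-s - 2) + 2**(5/2 - s)*(-s - 2) + 40*3**(s + 5/2)*(s + 2) + (2*s + 5)/2**s)/(8*(s + 2)*(2*s + 5))
  Re(s) > -2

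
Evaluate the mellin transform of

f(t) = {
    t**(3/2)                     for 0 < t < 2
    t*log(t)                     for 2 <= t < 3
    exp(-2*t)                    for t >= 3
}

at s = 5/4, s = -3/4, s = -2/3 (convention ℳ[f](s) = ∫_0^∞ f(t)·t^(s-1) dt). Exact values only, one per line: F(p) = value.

F(5/4) = -16*3**(1/4)/9 + 2**(3/4)*uppergamma(5/4, 6)/4 + 64*2**(1/4)/81 + 16*2**(3/4)/11 + log(3**(4*3**(1/4))/2**(16*2**(1/4)/9))
F(-3/4) = -16*3**(1/4) + 2**(3/4)*uppergamma(-3/4, 6) + 4*2**(3/4)/3 + log(3**(4*3**(1/4))/2**(4*2**(1/4))) + 16*2**(1/4)
F(-2/3) = -9*3**(1/3) + 2**(2/3)*uppergamma(-2/3, 6) + log(3**(3*3**(1/3))/2**(3*2**(1/3))) + 6*2**(5/6)/5 + 9*2**(1/3)

f breaks at 2, 3 into 3 integrals to sum
∫ over [0, 2) of t**(3/2)·t^(s-1) joins the sum
on [2, 3) integrate f = t*log(t) against the kernel
segment [3, ∞) carries exp(-2*t); integrate it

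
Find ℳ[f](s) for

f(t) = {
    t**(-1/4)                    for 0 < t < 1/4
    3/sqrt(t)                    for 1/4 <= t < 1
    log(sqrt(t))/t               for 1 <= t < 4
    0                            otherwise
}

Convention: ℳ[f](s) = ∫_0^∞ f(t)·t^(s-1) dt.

2**(-2*s - 3)*(16**s*(s - 1)*(2*s - 1)*(4*s - 1)*log(4) - 16**s*(2*s - 1)*(4*s - 1) + 2**(2*s + 2)*(2*s - 1)*(4*s - 1) + 2**(2*s + 4)*(s - 1)**2*(12*s - 3) + (96 - 384*s)*(s - 1)**2 + sqrt(2)*(s - 1)**2*(64*s - 32))/((s - 1)**2*(2*s - 1)*(4*s - 1))
  Re(s) > 1/4

invert the shared t-power to get t**(3/4) on [0, 1/4); 3*sqrt(t) on [1/4, 1); log(sqrt(t)) on [1, 4)
peel off the power substitution: t**(3/2) on [0, 1/2); 3*t on [1/2, 1); log(t) on [1, 2)
treat the 3 regions marked off by 1/4, 1 separately and sum
[0, 1/4) adds the kernel integral of t**(-1/4)
segment 1/4 to 1 holds 3/sqrt(t); add its integral
on [1, 4) integrate f = log(sqrt(t))/t against the kernel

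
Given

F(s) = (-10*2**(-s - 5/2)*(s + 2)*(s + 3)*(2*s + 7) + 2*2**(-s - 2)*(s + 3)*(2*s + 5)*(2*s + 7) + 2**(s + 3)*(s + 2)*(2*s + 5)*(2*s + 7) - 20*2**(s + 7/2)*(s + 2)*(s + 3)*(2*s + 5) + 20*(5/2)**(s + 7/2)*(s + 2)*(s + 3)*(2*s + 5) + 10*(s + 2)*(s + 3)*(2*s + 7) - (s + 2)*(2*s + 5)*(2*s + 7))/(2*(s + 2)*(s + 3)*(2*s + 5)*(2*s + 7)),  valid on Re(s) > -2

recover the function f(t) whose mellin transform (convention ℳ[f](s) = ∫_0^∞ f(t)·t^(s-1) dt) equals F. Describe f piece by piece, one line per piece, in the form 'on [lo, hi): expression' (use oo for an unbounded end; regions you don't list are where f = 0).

slice at 1/2, 1, 2, transform all 4 pieces, and sum them
segment 0 to 1/2 holds t**2; add its integral
piece [1/2, 1): integrate 5*t**(5/2)/2 against the kernel
for t in [1, 2): the term is ∫ t**3/2·t^(s-1)
the [2, 5/2) slice contributes ∫ 5*t**(7/2)·t^(s-1) dt

on [0, 1/2): t**2
on [1/2, 1): 5*t**(5/2)/2
on [1, 2): t**3/2
on [2, 5/2): 5*t**(7/2)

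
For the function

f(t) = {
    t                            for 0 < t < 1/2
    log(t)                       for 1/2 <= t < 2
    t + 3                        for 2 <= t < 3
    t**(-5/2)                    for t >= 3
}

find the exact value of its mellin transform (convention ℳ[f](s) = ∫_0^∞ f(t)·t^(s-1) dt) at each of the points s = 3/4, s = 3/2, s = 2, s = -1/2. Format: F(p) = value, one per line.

summing 4 kernel integrals split by 1/2, 2, 3 yields ℳ[f](s)
between 0 and 1/2 the integrand is t·t^(s-1)
on [1/2, 2): add ∫ log(t)·t^(s-1) dt
segment 2 to 3 holds (t + 3); add its integral
between 3 and ∞ the integrand is t**(-5/2)·t^(s-1)

F(3/4) = 2**(1/4)*(-436*sqrt(2) + 2*2**(3/4)*3**(1/4) + 65 + log(2**(42 + 84*sqrt(2))) + 180*6**(3/4))/63
F(3/2) = sqrt(2)*(-1139 + 30*sqrt(2) + 270*log(2) + 864*sqrt(6))/180
F(2) = 2*sqrt(3)/3 + 17*log(2)/8 + 207/16
F(-1/2) = sqrt(2)*(-486*log(2) + sqrt(2) + 648)/162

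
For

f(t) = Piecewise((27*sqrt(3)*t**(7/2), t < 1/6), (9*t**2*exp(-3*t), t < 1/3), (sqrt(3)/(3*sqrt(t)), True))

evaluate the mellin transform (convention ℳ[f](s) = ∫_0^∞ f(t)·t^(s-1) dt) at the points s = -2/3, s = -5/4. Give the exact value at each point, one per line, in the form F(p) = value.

F(-2/3) = 3**(2/3)*(-uppergamma(4/3, 1) + 3*2**(1/6)/68 + uppergamma(4/3, 1/2) + 6/7)
F(-5/4) = 3**(1/4)*(-126*uppergamma(3/4, 1) + 7*2**(3/4) + 72 + 126*uppergamma(3/4, 1/2))/42

remove the common scale on t first: t**(7/2) on [0, 1/2); t**2*exp(-t) on [1/2, 1); 1/sqrt(t) on [1, ∞)
strip the shared t-power: t**(5/2) on [0, 1/2); t*exp(-t) on [1/2, 1); t**(-3/2) on [1, ∞)
invert the shared t-power to get t**(3/2) on [0, 1/2); exp(-t) on [1/2, 1); t**(-5/2) on [1, ∞)
f breaks at 1/6, 1/3 into 3 integrals to sum
over [0, 1/6), the kernel integral of 27*sqrt(3)*t**(7/2) enters the sum
[1/6, 1/3) adds the kernel integral of 9*t**2*exp(-3*t)
on [1/3, ∞): add ∫ sqrt(3)/(3*sqrt(t))·t^(s-1) dt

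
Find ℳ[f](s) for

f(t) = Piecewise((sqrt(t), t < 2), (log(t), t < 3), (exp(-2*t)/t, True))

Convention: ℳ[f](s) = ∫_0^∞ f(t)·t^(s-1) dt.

invert the shared t-power to get t**(3/2) on [0, 2); t*log(t) on [2, 3); exp(-2*t) on [3, ∞)
slice at 2, 3, transform all 3 pieces, and sum them
segment 0 to 2 holds sqrt(t); add its integral
segment [2, 3) carries log(t); integrate it
segment [3, ∞) carries exp(-2*t)/t; integrate it

(-12**s*s**2*log(4) + 2*12**s*sqrt(2)*s**2 - 12**s*s*log(2) + 2*12**s*s + 12**s + 2*18**s*s**2*log(3) - 2*18**s*s + 18**s*s*log(3) - 18**s + 4*3**s*s**3*uppergamma(s - 1, 6) + 2*3**s*s**2*uppergamma(s - 1, 6))/(6**s*s**2*(2*s + 1))
  Re(s) > -1/2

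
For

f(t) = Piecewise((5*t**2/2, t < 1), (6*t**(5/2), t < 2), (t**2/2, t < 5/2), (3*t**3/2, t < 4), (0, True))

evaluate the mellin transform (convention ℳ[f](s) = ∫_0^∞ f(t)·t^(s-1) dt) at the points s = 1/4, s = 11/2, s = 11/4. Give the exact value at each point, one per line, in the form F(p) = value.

linearity at 1, 2, 5/2 turns ℳ[f](s) into 4 summed integrals
the [0, 1) slice contributes ∫ 5*t**2/2·t^(s-1) dt
∫ 6*t**(5/2)·t^(s-1) over [1, 2)
∫ over [2, 5/2) of t**2/2·t^(s-1) joins the sum
on [5/2, 4) integrate f = 3*t**3/2 against the kernel

F(1/4) = -2725*2**(3/4)*5**(1/4)/936 - 106/99 - 8*2**(1/4)/9 + 96*2**(3/4)/11 + 384*sqrt(2)/13
F(11/2) = -2984375*sqrt(10)/26112 - 128*sqrt(2)/15 + 4757675/204
F(11/4) = -149375*2**(1/4)*5**(3/4)/13984 - 32*2**(3/4)/19 - 82/133 + 256*2**(1/4)/7 + 12288*sqrt(2)/23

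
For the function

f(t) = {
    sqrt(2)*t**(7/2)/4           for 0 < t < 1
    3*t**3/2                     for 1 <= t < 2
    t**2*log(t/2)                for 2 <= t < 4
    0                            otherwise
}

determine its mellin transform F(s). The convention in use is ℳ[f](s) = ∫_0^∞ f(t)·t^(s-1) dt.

undo the shared t-power: sqrt(2)*t**(3/2)/4 on [0, 1); 3*t/2 on [1, 2); log(t/2) on [2, 4)
invert the common scale on t to get t**(3/2) on [0, 1/2); 3*t on [1/2, 1); log(t) on [1, 2)
linearity at 1, 2 turns ℳ[f](s) into 3 summed integrals
segment 0 to 1 holds sqrt(2)*t**(7/2)/4; add its integral
[1, 2) adds the kernel integral of 3*t**3/2
piece [2, 4): integrate t**2*log(t/2) against the kernel

(32*2**(2*s)*(s + 2)*(s + 3)*(2*s + 7)*log(2) - 32*2**(2*s)*(s + 3)*(2*s + 7) + 24*2**s*(s + 2)**2*(2*s + 7) + 8*2**s*(s + 3)*(2*s + 7) + sqrt(2)*(s + 2)**2*(s + 3) - 3*(s + 2)**2*(2*s + 7))/(2*(s + 2)**2*(s + 3)*(2*s + 7))
  Re(s) > -7/2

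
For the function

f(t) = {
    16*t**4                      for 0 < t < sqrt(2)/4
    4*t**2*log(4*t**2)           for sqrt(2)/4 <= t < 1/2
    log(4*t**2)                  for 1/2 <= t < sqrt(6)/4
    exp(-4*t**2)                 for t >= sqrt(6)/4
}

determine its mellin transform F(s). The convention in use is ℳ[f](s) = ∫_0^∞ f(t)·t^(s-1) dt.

(sqrt(2)/4)**s*(2*2**(s/2)*s**2*(s + 4)*(s**2 + 4*s + 4)*uppergamma(s/2, 3/2) - 8*2**(s/2)*s**2*(s + 4) + 8*2**(s/2)*(s + 4)*(s**2 + 4*s + 4) + 3**(s/2)*s*(s + 4)*(-4*log(2) + 4*log(3))*(s**2 + 4*s + 4) - 8*3**(s/2)*(s + 4)*(s**2 + 4*s + 4) + s**3*(s + 4)*log(4) + 4*s**2*(s + 4)*log(2) + 4*s**2*(s + 4) + s**2*(s**2 + 4*s + 4))/(4*s**2*(s + 4)*(s**2 + 4*s + 4))
  Re(s) > -4

remove the common scale on t first: t**4 on [0, sqrt(2)/2); t**2*log(t**2) on [sqrt(2)/2, 1); log(t**2) on [1, sqrt(6)/2); …
undo the power substitution: t**2 on [0, 1/2); t*log(t) on [1/2, 1); log(t) on [1, 3/2); …
treat the 4 regions marked off by sqrt(2)/4, 1/2, sqrt(6)/4 separately and sum
∫ 16*t**4·t^(s-1) over [0, sqrt(2)/4)
for t in [sqrt(2)/4, 1/2): the term is ∫ 4*t**2*log(4*t**2)·t^(s-1)
piece [1/2, sqrt(6)/4): integrate log(4*t**2) against the kernel
∫ over [sqrt(6)/4, ∞) of exp(-4*t**2)·t^(s-1) joins the sum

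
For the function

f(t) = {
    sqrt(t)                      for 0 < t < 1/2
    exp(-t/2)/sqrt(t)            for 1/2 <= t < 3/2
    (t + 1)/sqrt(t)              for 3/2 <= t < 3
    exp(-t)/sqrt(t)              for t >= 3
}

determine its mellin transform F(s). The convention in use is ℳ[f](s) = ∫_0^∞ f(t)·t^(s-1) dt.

2**(-s - 1/2)*(2**(s + 1/2)*(2*s - 1)*(2*s + 1)*uppergamma(s - 1/2, 3) + 3**(s + 1/2)*(10 - 20*s)/3 - 8*3**(s + 1/2)/3 + 4**s*(2*s - 1)*(2*s + 1)*uppergamma(s - 1/2, 1/4) - 4**s*(2*s - 1)*(2*s + 1)*uppergamma(s - 1/2, 3/4) + 6**(s + 1/2)*(16*s - 8)/3 + 4*6**(s + 1/2)/3 + 4*s - 2)/((2*s - 1)*(2*s + 1))
  Re(s) > -1/2

undo the shared t-power: t**(3/2) on [0, 1/2); sqrt(t)*exp(-t/2) on [1/2, 3/2); sqrt(t)*(t + 1) on [3/2, 3); …
the shared t-power comes off first: t on [0, 1/2); exp(-t/2) on [1/2, 3/2); t + 1 on [3/2, 3); …
the 4 pieces separated at 1/2, 3/2, 3 each add one integral
for t in [0, 1/2): the term is ∫ sqrt(t)·t^(s-1)
∫ exp(-t/2)/sqrt(t)·t^(s-1) over [1/2, 3/2)
segment [3/2, 3) carries (t + 1)/sqrt(t); integrate it
the [3, ∞) slice contributes ∫ exp(-t)/sqrt(t)·t^(s-1) dt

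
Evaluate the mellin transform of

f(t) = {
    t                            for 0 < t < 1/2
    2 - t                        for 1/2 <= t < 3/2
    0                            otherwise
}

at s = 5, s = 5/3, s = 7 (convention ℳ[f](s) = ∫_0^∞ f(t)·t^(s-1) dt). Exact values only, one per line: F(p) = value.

cuts at 1/2: linearity sums the 2 kernel integrals
segment 0 to 1/2 holds t; add its integral
on [1/2, 3/2): add ∫ (2 - t)·t^(s-1) dt

F(5) = 2173/1920
F(5/3) = 3*2**(1/3)*(-22 + 51*3**(2/3))/320
F(7) = 24039/14336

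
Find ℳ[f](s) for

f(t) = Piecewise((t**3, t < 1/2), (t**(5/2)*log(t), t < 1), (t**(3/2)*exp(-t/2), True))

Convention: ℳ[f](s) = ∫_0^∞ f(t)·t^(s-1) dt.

reversing the shared t-power: t**2 on [0, 1/2); t**(3/2)*log(t) on [1/2, 1); sqrt(t)*exp(-t/2) on [1, ∞)
the shared t-power comes off first: t**(3/2) on [0, 1/2); t*log(t) on [1/2, 1); exp(-t/2) on [1, ∞)
along the cuts 1/2, 1, ℳ[f](s) splits into 3 integrals
piece [0, 1/2): integrate t**3 against the kernel
the [1/2, 1) slice contributes ∫ t**(5/2)*log(t)·t^(s-1) dt
segment 1 to ∞ holds t**(3/2)*exp(-t/2); add its integral

2**(-s - 7/2)*(2**(s + 11/2)*(-s - 3) + 2**(2*s + 5)*(s + 3)*(8*s + (2*s + 3)**2 + 16)*uppergamma(s + 3/2, 1/2) + 8*s + 4*(s + 3)*(2*s + 3)*log(2) + 8*(s + 3)*log(2) + sqrt(2)*(8*s + (2*s + 3)**2 + 16) + 24)/((s + 3)*(8*s + (2*s + 3)**2 + 16))
  Re(s) > -3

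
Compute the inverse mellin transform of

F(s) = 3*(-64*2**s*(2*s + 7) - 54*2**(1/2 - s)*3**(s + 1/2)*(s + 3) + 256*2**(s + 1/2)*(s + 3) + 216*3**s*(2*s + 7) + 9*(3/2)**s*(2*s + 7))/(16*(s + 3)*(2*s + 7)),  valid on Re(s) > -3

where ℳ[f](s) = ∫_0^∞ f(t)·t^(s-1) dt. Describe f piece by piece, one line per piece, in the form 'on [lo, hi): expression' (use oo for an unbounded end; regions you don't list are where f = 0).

cuts at 3/2, 2: linearity sums the 3 kernel integrals
the [0, 3/2) slice contributes ∫ t**3/2·t^(s-1) dt
segment [3/2, 2) carries 3*t**(7/2); integrate it
on [2, 3): add ∫ 3*t**3/2·t^(s-1) dt

on [0, 3/2): t**3/2
on [3/2, 2): 3*t**(7/2)
on [2, 3): 3*t**3/2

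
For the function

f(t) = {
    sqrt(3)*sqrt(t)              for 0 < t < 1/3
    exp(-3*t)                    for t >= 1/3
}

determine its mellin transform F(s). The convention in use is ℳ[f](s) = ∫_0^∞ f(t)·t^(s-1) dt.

the common scale on t comes off first: sqrt(t) on [0, 1); exp(-t) on [1, ∞)
cuts at 1/3: linearity sums the 2 kernel integrals
[0, 1/3) adds the kernel integral of sqrt(3)*sqrt(t)
between 1/3 and ∞ the integrand is exp(-3*t)·t^(s-1)

((2*s + 1)*uppergamma(s, 1) + 2)/(3**s*(2*s + 1))
  Re(s) > -1/2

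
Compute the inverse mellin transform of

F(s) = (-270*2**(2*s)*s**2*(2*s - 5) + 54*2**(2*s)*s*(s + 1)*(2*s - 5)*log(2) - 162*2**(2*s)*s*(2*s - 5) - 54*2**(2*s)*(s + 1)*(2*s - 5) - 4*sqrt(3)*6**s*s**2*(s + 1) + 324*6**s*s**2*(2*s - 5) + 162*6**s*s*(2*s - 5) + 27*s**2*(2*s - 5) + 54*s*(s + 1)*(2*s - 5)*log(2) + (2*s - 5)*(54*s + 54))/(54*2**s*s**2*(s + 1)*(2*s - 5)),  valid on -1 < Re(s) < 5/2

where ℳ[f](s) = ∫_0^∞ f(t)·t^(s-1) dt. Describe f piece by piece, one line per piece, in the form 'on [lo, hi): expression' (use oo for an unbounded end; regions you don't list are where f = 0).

on [0, 1/2): t
on [1/2, 2): log(t)
on [2, 3): t + 3
on [3, oo): t**(-5/2)

summing 4 kernel integrals split by 1/2, 2, 3 yields ℳ[f](s)
on [0, 1/2) integrate f = t against the kernel
[1/2, 2) adds the kernel integral of log(t)
between 2 and 3 the integrand is (t + 3)·t^(s-1)
[3, ∞) adds the kernel integral of t**(-5/2)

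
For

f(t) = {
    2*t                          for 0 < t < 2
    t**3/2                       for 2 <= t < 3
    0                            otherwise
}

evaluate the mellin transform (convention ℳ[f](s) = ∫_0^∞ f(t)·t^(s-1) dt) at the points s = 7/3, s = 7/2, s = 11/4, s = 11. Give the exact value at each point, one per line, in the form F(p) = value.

integrate the 2 segments split at 2, then add the results
for t in [0, 2): the term is ∫ 2*t·t^(s-1)
on [2, 3) integrate f = t**3/2 against the kernel

F(7/3) = 9*2**(1/3)/5 + 729*3**(1/3)/32
F(7/2) = 256*sqrt(2)/117 + 729*sqrt(3)/13
F(11/4) = 512*2**(3/4)/345 + 486*3**(3/4)/23
F(11) = 14357099/84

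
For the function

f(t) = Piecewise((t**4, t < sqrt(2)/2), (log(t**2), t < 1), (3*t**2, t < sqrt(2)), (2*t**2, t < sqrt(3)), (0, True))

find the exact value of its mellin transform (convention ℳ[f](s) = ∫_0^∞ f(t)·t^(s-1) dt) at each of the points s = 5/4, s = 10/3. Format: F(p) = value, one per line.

back out the power substitution: t**2 on [0, 1/2); log(t) on [1/2, 1); 3*t on [1, 2); …
remove the shared t-power first: t on [0, 1/2); log(t)/t on [1/2, 1); 3 on [1, 2); …
f breaks at sqrt(2)/2, 1, sqrt(2) into 4 integrals to sum
over [0, sqrt(2)/2), the kernel integral of t**4 enters the sum
piece [sqrt(2)/2, 1): integrate log(t**2) against the kernel
between 1 and sqrt(2) the integrand is 3*t**2·t^(s-1)
segment [sqrt(2), sqrt(3)) carries 2*t**2; integrate it

F(5/4) = 2**(3/8)*(-15036*2**(5/8) + 5460*log(2) + 9061 + 8400*2**(1/4) + 12600*6**(5/8))/13650
F(10/3) = -297/400 + 3*2**(1/3)*log(2)/40 + 471*2**(1/3)/8800 + 3*2**(2/3)/4 + 27*3**(2/3)/8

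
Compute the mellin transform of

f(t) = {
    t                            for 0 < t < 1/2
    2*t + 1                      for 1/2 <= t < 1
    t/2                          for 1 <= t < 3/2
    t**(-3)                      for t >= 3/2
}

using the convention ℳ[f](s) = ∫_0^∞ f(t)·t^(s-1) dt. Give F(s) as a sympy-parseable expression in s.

(270*2**s*s**2 - 702*2**s*s - 324*2**s + 49*3**s*s**2 - 275*3**s*s - 162*s**2 + 378*s + 324)/(108*2**s*s*(s**2 - 2*s - 3))
  -1 < Re(s) < 3

integrate the 4 segments split at 1/2, 1, 3/2, then add the results
over [0, 1/2), the kernel integral of t enters the sum
between 1/2 and 1 the integrand is (2*t + 1)·t^(s-1)
over [1, 3/2), the kernel integral of t/2 enters the sum
segment 3/2 to ∞ holds t**(-3); add its integral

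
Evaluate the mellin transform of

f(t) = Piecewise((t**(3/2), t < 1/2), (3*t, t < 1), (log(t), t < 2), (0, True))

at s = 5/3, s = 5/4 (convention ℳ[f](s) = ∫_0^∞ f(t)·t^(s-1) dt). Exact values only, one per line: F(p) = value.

slice at 1/2, 1, transform all 3 pieces, and sum them
segment 0 to 1/2 holds t**(3/2); add its integral
between 1/2 and 1 the integrand is 3*t·t^(s-1)
for t in [1, 2): the term is ∫ log(t)·t^(s-1)

F(5/3) = -18*2**(2/3)/25 - 9*2**(1/3)/64 + 3*2**(5/6)/152 + 6*2**(2/3)*log(2)/5 + 297/200
F(5/4) = -679*2**(1/4)/550 - 2**(3/4)/6 + 8*2**(1/4)*log(2)/5 + 148/75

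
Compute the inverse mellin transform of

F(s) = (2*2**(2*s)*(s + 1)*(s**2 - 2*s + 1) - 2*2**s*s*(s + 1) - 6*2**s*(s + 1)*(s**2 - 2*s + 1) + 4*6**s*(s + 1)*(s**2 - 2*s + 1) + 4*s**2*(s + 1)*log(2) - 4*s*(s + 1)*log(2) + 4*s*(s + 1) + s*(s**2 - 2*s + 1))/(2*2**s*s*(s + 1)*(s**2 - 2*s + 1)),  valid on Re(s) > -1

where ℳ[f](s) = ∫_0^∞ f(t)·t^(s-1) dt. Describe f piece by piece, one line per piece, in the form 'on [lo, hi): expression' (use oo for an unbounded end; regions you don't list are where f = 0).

on [0, 1/2): t
on [1/2, 1): log(t)/t
on [1, 2): 3
on [2, 3): 2

treat the 4 regions marked off by 1/2, 1, 2 separately and sum
on [0, 1/2): add ∫ t·t^(s-1) dt
on [1/2, 1): add ∫ log(t)/t·t^(s-1) dt
for t in [1, 2): the term is ∫ 3·t^(s-1)
the [2, 3) slice contributes ∫ 2·t^(s-1) dt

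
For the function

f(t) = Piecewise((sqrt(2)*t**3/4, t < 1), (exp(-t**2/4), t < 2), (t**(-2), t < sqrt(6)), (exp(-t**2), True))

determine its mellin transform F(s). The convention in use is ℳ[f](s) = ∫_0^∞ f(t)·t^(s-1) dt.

strip the power substitution: sqrt(2)*t**(3/2)/4 on [0, 1); exp(-t/4) on [1, 4); 1/t on [4, 6); …
remove the common scale on t first: t**(3/2) on [0, 1/2); exp(-t/2) on [1/2, 2); 1/(2*t) on [2, 3); …
decompose at 1, 2, sqrt(6); ℳ[f](s) sums the 4 pieces' integrals
the [0, 1) slice contributes ∫ sqrt(2)*t**3/4·t^(s-1) dt
segment [1, 2) carries exp(-t**2/4); integrate it
[2, sqrt(6)) adds the kernel integral of t**(-2)
∫ over [sqrt(6), ∞) of exp(-t**2)·t^(s-1) joins the sum

2**(s/2)*(sqrt(3)/6)**s*(-6*2**s*6**(s/2)*(s - 2)*(s + 3)*uppergamma(s/2, 1) + 6*6**(s/2)*(s - 2)*(s + 3)*uppergamma(s/2, 6) + 3*sqrt(2)*6**(s/2)*(s - 2) + 2*6**s*(s + 3) + 6*(2*sqrt(6))**s*(s - 2)*(s + 3)*uppergamma(s/2, 1/4) - 3*(2*sqrt(6))**s*(s + 3))/(12*(s - 2)*(s + 3))
  Re(s) > -3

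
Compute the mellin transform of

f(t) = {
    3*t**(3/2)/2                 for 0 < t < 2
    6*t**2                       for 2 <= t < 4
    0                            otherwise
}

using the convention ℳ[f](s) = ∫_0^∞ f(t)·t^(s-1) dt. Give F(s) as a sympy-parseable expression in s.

6*(16*2**(2*s)*(2*s + 3) - 4*2**s*(2*s + 3) + 2**(s + 1/2)*(s + 2))/((s + 2)*(2*s + 3))
  Re(s) > -3/2

integrate the 2 segments split at 2, then add the results
on [0, 2): add ∫ 3*t**(3/2)/2·t^(s-1) dt
between 2 and 4 the integrand is 6*t**2·t^(s-1)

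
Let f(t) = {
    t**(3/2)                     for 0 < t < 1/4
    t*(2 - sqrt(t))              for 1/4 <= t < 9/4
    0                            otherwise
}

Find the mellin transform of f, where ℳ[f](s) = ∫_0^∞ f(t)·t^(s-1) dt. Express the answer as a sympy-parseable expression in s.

peel off the shared t-power: sqrt(t) on [0, 1/4); 2 - sqrt(t) on [1/4, 9/4)
strip the power substitution: t on [0, 1/2); 2 - t on [1/2, 3/2)
the 2 pieces separated at 1/4 each add one integral
∫ over [0, 1/4) of t**(3/2)·t^(s-1) joins the sum
∫ t*(2 - sqrt(t))·t^(s-1) over [1/4, 9/4)

(9*3**(2*s)*(s + 1) + 18*3**(2*s) - 2*s - 4)/(4*2**(2*s)*(s + 1)*(2*s + 3))
  Re(s) > -3/2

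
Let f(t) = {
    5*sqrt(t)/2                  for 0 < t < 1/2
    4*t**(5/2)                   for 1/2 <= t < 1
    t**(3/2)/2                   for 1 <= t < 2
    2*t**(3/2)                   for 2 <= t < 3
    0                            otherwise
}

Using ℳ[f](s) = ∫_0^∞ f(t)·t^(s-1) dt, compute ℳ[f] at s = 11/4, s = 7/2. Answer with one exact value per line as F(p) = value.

F(11/4) = -96*2**(1/4)/17 + 79*2**(3/4)/2184 + 230/357 + 648*3**(1/4)/17
F(7/2) = 11289/128

along the cuts 1/2, 1, 2, ℳ[f](s) splits into 4 integrals
on [0, 1/2): add ∫ 5*sqrt(t)/2·t^(s-1) dt
on [1/2, 1): add ∫ 4*t**(5/2)·t^(s-1) dt
∫ over [1, 2) of t**(3/2)/2·t^(s-1) joins the sum
for t in [2, 3): the term is ∫ 2*t**(3/2)·t^(s-1)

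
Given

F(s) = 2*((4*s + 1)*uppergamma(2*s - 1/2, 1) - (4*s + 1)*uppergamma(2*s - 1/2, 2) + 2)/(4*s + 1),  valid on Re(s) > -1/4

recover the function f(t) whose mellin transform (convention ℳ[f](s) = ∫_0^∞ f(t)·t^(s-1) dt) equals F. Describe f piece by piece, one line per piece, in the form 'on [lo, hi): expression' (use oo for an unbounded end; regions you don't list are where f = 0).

the power substitution comes off first: sqrt(t) on [0, 1); exp(-t)/sqrt(t) on [1, 2)
the shared t-power comes off first: t**(3/2) on [0, 1); sqrt(t)*exp(-t) on [1, 2)
peel off the shared t-power: t on [0, 1); exp(-t) on [1, 2)
cuts at 1: linearity sums the 2 kernel integrals
[0, 1) adds the kernel integral of t**(1/4)
∫ exp(-sqrt(t))/t**(1/4)·t^(s-1) over [1, 4)

on [0, 1): t**(1/4)
on [1, 4): exp(-sqrt(t))/t**(1/4)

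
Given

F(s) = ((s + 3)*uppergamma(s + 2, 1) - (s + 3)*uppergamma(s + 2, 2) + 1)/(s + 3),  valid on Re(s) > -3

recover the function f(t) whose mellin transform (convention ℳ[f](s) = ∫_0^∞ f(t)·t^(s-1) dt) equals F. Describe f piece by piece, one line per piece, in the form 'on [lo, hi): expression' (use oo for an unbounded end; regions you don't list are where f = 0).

on [0, 1): t**3
on [1, 2): t**2*exp(-t)

invert the shared t-power to get t on [0, 1); exp(-t) on [1, 2)
f breaks at 1 into 2 integrals to sum
segment [0, 1) carries t**3; integrate it
[1, 2) adds the kernel integral of t**2*exp(-t)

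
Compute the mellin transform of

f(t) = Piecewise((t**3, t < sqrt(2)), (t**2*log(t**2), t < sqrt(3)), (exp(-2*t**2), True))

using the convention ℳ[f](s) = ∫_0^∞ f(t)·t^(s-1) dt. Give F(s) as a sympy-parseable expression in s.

invert the power substitution to get t**(3/2) on [0, 2); t*log(t) on [2, 3); exp(-2*t) on [3, ∞)
linearity at sqrt(2), sqrt(3) turns ℳ[f](s) into 3 summed integrals
[0, sqrt(2)) adds the kernel integral of t**3
∫ t**2*log(t**2)·t^(s-1) over [sqrt(2), sqrt(3))
segment sqrt(3) to ∞ holds exp(-2*t**2); add its integral

(-12**(s/2)*s*(s + 3)*log(2) - 2*12**(s/2)*(s + 3)*log(2) + 2*12**(s/2)*(s + 3) + 4*12**(s/2)*sqrt(2)*(s**2/4 + s + 1) + 3*18**(s/2)*s*(s + 3)*log(3)/2 - 3*18**(s/2)*(s + 3) + 3*18**(s/2)*(s + 3)*log(3) + 3**(s/2)*(s + 3)*(s**2/4 + s + 1)*uppergamma(s/2, 6))/(2*6**(s/2)*(s + 3)*(s**2/4 + s + 1))
  Re(s) > -3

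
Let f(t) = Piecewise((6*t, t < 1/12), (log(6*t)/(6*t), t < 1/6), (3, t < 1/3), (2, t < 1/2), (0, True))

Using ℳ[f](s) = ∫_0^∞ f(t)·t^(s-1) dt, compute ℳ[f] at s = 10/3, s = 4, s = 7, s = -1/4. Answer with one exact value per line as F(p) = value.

undo the common scale on t: 3*t on [0, 1/6); log(3*t)/(3*t) on [1/6, 1/3); 3 on [1/3, 2/3); …
back out the common scale on t: t on [0, 1/2); log(t)/t on [1/2, 1); 3 on [1, 2); …
integrate the 4 segments split at 1/12, 1/6, 1/3, then add the results
for t in [0, 1/12): the term is ∫ 6*t·t^(s-1)
piece [1/12, 1/6): integrate log(6*t)/(6*t) against the kernel
over [1/6, 1/3), the kernel integral of 3 enters the sum
between 1/3 and 1/2 the integrand is 2·t^(s-1)

F(10/3) = 18**(1/3)*(-18408*2**(1/3) + 1025 + 1820*log(2) + 40768*2**(2/3) + 275184*6**(1/3))/22014720
F(4) = log(2)/31104 + 62869/1866240
F(7) = log(2)/107495424 + 3071189/1337720832
F(-1/4) = 2*sqrt(2)*3**(1/4)*(-50*6**(3/4) - 75*sqrt(2) - 60*log(2) + 73 + 213*2**(3/4))/75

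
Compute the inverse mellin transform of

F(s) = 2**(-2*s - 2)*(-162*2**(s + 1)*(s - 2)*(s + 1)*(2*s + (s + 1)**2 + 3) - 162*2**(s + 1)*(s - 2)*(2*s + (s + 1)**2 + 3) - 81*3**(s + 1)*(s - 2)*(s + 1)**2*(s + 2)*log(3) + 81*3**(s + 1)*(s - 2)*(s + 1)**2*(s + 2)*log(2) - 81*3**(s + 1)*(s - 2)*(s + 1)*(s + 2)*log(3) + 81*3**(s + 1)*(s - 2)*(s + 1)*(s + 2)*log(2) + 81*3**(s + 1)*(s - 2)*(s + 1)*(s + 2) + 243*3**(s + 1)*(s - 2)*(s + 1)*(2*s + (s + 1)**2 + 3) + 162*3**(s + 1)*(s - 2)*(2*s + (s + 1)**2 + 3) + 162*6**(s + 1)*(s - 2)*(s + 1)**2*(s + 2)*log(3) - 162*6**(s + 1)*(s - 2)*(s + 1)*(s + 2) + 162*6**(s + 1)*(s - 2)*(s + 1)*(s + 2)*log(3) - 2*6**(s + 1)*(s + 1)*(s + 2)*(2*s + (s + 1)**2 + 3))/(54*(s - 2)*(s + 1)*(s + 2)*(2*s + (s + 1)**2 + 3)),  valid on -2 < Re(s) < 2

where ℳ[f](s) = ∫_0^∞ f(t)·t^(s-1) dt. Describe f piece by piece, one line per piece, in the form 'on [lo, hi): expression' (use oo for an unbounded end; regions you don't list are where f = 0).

reversing the shared t-power: 2*t on [0, 1/2); 2*t + 3 on [1/2, 3/4); 2*t*log(2*t) on [3/4, 3/2); …
remove the common scale on t first: t on [0, 1); t + 3 on [1, 3/2); t*log(t) on [3/2, 3); …
integrate the 4 segments split at 1/2, 3/4, 3/2, then add the results
∫ 2*t**2·t^(s-1) over [0, 1/2)
∫ over [1/2, 3/4) of t*(2*t + 3)·t^(s-1) joins the sum
[3/4, 3/2) adds the kernel integral of 2*t**2*log(2*t)
∫ over [3/2, ∞) of 1/(8*t**2)·t^(s-1) joins the sum

on [0, 1/2): 2*t**2
on [1/2, 3/4): t*(2*t + 3)
on [3/4, 3/2): 2*t**2*log(2*t)
on [3/2, oo): 1/(8*t**2)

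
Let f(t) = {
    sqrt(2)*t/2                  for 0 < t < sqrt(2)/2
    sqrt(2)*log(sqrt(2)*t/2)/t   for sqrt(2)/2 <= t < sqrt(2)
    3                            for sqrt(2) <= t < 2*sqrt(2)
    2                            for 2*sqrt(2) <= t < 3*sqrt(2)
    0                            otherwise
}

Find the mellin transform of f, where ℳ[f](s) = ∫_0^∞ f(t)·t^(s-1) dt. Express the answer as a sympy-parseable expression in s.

(2*2**(2*s)*(s + 1)*(s**2 - 2*s + 1) - 2*2**s*s*(s + 1) - 6*2**s*(s + 1)*(s**2 - 2*s + 1) + 4*6**s*(s + 1)*(s**2 - 2*s + 1) + 4*s**2*(s + 1)*log(2) - 4*s*(s + 1)*log(2) + 4*s*(s + 1) + s*(s**2 - 2*s + 1))/(2*2**(s/2)*s*(s + 1)*(s**2 - 2*s + 1))
  Re(s) > -1

peel off the power substitution: sqrt(2)*sqrt(t)/2 on [0, 1/2); sqrt(2)*log(sqrt(2)*sqrt(t)/2)/sqrt(t) on [1/2, 2); 3 on [2, 8); …
the common scale on t comes off first: sqrt(t) on [0, 1/4); log(sqrt(t))/sqrt(t) on [1/4, 1); 3 on [1, 4); …
invert the power substitution to get t on [0, 1/2); log(t)/t on [1/2, 1); 3 on [1, 2); …
decompose at sqrt(2)/2, sqrt(2), 2*sqrt(2); ℳ[f](s) sums the 4 pieces' integrals
over [0, sqrt(2)/2), the kernel integral of sqrt(2)*t/2 enters the sum
[sqrt(2)/2, sqrt(2)) adds the kernel integral of sqrt(2)*log(sqrt(2)*t/2)/t
on [sqrt(2), 2*sqrt(2)): add ∫ 3·t^(s-1) dt
on [2*sqrt(2), 3*sqrt(2)): add ∫ 2·t^(s-1) dt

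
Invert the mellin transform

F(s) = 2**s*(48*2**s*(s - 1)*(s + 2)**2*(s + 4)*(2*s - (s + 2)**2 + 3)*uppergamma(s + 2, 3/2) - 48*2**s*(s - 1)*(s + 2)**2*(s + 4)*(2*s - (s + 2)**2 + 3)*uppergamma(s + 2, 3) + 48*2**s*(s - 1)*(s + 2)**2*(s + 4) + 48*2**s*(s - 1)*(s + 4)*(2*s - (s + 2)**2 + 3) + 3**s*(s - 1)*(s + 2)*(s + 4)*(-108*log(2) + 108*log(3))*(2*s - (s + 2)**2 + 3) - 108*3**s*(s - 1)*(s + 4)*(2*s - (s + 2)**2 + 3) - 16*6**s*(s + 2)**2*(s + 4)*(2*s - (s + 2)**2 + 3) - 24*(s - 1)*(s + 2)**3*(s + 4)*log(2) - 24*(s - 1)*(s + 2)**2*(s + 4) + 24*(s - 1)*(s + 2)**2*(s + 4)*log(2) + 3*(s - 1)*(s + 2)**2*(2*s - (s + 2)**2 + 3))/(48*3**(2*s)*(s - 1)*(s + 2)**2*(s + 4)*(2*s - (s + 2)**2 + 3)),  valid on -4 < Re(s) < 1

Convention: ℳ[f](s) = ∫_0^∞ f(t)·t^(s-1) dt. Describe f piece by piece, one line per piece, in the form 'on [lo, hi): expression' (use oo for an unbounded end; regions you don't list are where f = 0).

on [0, 2/9): 6561*t**4/256
on [2/9, 4/9): 9*t*log(9*t/4)/4
on [4/9, 2/3): 81*t**2*log(9*t/4)/16
on [2/3, 4/3): 81*t**2*exp(-9*t/4)/16
on [4/3, oo): 4/(9*t)

strip the common scale on t: 81*t**4/16 on [0, 1/3); 3*t*log(3*t/2)/2 on [1/3, 2/3); 9*t**2*log(3*t/2)/4 on [2/3, 1); …
reversing the common scale on t: t**4 on [0, 1/2); t*log(t) on [1/2, 1); t**2*log(t) on [1, 3/2); …
remove the shared t-power first: t**2 on [0, 1/2); log(t)/t on [1/2, 1); log(t) on [1, 3/2); …
slice at 2/9, 4/9, 2/3, 4/3, transform all 5 pieces, and sum them
between 0 and 2/9 the integrand is 6561*t**4/256·t^(s-1)
segment [2/9, 4/9) carries 9*t*log(9*t/4)/4; integrate it
the [4/9, 2/3) slice contributes ∫ 81*t**2*log(9*t/4)/16·t^(s-1) dt
segment [2/3, 4/3) carries 81*t**2*exp(-9*t/4)/16; integrate it
∫ 4/(9*t)·t^(s-1) over [4/3, ∞)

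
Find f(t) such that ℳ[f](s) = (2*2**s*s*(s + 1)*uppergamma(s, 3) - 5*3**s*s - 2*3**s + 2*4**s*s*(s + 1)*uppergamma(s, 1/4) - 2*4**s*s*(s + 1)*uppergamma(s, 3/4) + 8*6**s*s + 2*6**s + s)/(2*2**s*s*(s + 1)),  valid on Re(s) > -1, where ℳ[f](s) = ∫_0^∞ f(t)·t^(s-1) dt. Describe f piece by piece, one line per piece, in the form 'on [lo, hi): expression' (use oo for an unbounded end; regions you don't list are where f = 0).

treat the 4 regions marked off by 1/2, 3/2, 3 separately and sum
on [0, 1/2): add ∫ t·t^(s-1) dt
∫ exp(-t/2)·t^(s-1) over [1/2, 3/2)
the [3/2, 3) slice contributes ∫ (t + 1)·t^(s-1) dt
[3, ∞) adds the kernel integral of exp(-t)

on [0, 1/2): t
on [1/2, 3/2): exp(-t/2)
on [3/2, 3): t + 1
on [3, oo): exp(-t)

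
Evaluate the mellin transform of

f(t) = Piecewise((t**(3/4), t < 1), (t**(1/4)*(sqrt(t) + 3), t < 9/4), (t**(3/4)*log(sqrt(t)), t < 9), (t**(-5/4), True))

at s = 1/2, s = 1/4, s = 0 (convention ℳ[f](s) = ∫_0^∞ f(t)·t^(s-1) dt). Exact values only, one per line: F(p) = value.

F(1/2) = -1844*sqrt(3)/675 - 4 + 213*sqrt(6)/50 + log(2**(9*sqrt(6)/10)*3**(-9*sqrt(6)/10 + 36*sqrt(3)/5))
F(1/4) = 9*log(2)/4 + 143/72 + 27*log(3)/4
F(0) = -12 - 356*sqrt(3)/135 + log(2**(sqrt(6))*3**(-sqrt(6) + 4*sqrt(3))) + 23*sqrt(6)/3

strip the power substitution: t**(3/2) on [0, 1); sqrt(t)*(t + 3) on [1, 3/2); t**(3/2)*log(t) on [3/2, 3); …
the shared t-power comes off first: t on [0, 1); t + 3 on [1, 3/2); t*log(t) on [3/2, 3); …
slice at 1, 9/4, 9, transform all 4 pieces, and sum them
for t in [0, 1): the term is ∫ t**(3/4)·t^(s-1)
∫ over [1, 9/4) of t**(1/4)*(sqrt(t) + 3)·t^(s-1) joins the sum
∫ over [9/4, 9) of t**(3/4)*log(sqrt(t))·t^(s-1) joins the sum
∫ t**(-5/4)·t^(s-1) over [9, ∞)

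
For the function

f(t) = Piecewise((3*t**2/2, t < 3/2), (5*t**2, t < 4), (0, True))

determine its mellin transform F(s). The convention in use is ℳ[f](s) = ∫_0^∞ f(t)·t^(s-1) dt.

(640*2**(2*s) - 63*(3/2)**s)/(8*(s + 2))
  Re(s) > -2

f breaks at 3/2 into 2 integrals to sum
∫ over [0, 3/2) of 3*t**2/2·t^(s-1) joins the sum
segment 3/2 to 4 holds 5*t**2; add its integral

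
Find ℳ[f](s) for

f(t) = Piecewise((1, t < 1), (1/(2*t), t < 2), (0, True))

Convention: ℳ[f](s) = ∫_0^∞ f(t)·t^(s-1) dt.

remove the shared t-power first: t on [0, 1); 1/2 on [1, 2)
cuts at 1: linearity sums the 2 kernel integrals
over [0, 1), the kernel integral of 1 enters the sum
over [1, 2), the kernel integral of 1/(2*t) enters the sum

(2**s*s + 2*s - 4)/(4*s*(s - 1))
  Re(s) > 0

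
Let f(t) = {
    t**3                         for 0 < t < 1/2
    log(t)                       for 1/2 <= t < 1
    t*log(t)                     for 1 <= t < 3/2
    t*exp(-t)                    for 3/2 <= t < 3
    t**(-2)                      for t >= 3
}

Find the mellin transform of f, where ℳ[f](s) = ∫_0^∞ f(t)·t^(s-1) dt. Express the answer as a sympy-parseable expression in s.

strip the shared t-power: t**2 on [0, 1/2); log(t)/t on [1/2, 1); log(t) on [1, 3/2); …
slice at 1/2, 1, 3/2, 3, transform all 5 pieces, and sum them
segment 0 to 1/2 holds t**3; add its integral
between 1/2 and 1 the integrand is log(t)·t^(s-1)
[1, 3/2) adds the kernel integral of t*log(t)
the [3/2, 3) slice contributes ∫ t*exp(-t)·t^(s-1) dt
segment [3, ∞) carries t**(-2); integrate it

(72*2**s*(s - 2)*(s + 1)**2*(s + 3)*(2*s - (s + 1)**2 + 1)*uppergamma(s + 1, 3/2) - 72*2**s*(s - 2)*(s + 1)**2*(s + 3)*(2*s - (s + 1)**2 + 1)*uppergamma(s + 1, 3) + 72*2**s*(s - 2)*(s + 1)**2*(s + 3) + 72*2**s*(s - 2)*(s + 3)*(2*s - (s + 1)**2 + 1) + 3**s*(s - 2)*(s + 1)*(s + 3)*(-108*log(2) + 108*log(3))*(2*s - (s + 1)**2 + 1) - 108*3**s*(s - 2)*(s + 3)*(2*s - (s + 1)**2 + 1) - 8*6**s*(s + 1)**2*(s + 3)*(2*s - (s + 1)**2 + 1) - 72*(s - 2)*(s + 1)**3*(s + 3)*log(2) - 72*(s - 2)*(s + 1)**2*(s + 3) + 72*(s - 2)*(s + 1)**2*(s + 3)*log(2) + 9*(s - 2)*(s + 1)**2*(2*s - (s + 1)**2 + 1))/(72*2**s*(s - 2)*(s + 1)**2*(s + 3)*(2*s - (s + 1)**2 + 1))
  -3 < Re(s) < 2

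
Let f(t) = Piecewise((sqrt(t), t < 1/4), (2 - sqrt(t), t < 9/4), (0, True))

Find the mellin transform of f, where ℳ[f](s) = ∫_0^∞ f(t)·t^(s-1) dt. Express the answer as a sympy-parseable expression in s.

(9**s*s + 2*9**s - 2*s - 2)/(4**s*s*(2*s + 1))
  Re(s) > -1/2

remove the power substitution first: t on [0, 1/2); 2 - t on [1/2, 3/2)
along the cuts 1/4, ℳ[f](s) splits into 2 integrals
for t in [0, 1/4): the term is ∫ sqrt(t)·t^(s-1)
between 1/4 and 9/4 the integrand is (2 - sqrt(t))·t^(s-1)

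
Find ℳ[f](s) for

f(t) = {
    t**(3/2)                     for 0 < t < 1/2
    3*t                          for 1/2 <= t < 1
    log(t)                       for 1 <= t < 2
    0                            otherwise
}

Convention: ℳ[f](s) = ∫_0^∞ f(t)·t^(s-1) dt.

(-2*2**(2*s)*(s + 1)*(2*s + 3) + 6*2**s*s**2*(2*s + 3) + 2*2**s*(s + 1)*(2*s + 3) + 4**s*s*(s + 1)*(2*s + 3)*log(4) + sqrt(2)*s**2*(s + 1) - 3*s**2*(2*s + 3))/(2*2**s*s**2*(s + 1)*(2*s + 3))
  Re(s) > -3/2

slice at 1/2, 1, transform all 3 pieces, and sum them
on [0, 1/2): add ∫ t**(3/2)·t^(s-1) dt
[1/2, 1) adds the kernel integral of 3*t
between 1 and 2 the integrand is log(t)·t^(s-1)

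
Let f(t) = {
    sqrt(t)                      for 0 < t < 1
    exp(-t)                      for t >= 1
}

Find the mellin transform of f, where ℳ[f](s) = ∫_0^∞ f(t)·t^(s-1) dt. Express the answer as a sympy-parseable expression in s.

split f at 1: ℳ[f](s) collects 2 kernel integrals
over [0, 1), the kernel integral of sqrt(t) enters the sum
on [1, ∞) integrate f = exp(-t) against the kernel

((2*s + 1)*uppergamma(s, 1) + 2)/(2*s + 1)
  Re(s) > -1/2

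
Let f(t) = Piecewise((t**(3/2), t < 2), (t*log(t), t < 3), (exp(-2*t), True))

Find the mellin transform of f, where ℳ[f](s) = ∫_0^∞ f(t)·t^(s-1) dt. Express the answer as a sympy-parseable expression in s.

linearity at 2, 3 turns ℳ[f](s) into 3 summed integrals
segment [0, 2) carries t**(3/2); integrate it
over [2, 3), the kernel integral of t*log(t) enters the sum
∫ over [3, ∞) of exp(-2*t)·t^(s-1) joins the sum

(-12**s*s*(2*s + 3)*log(4) - 12**s*(2*s + 3)*log(4) + 12**s*(4*s + 6) + 12**s*sqrt(2)*(4*s**2 + 8*s + 4) + 3*18**s*s*(2*s + 3)*log(3) + 18**s*(-6*s - 9) + 3*18**s*(2*s + 3)*log(3) + 3**s*(2*s + 3)*(s**2 + 2*s + 1)*uppergamma(s, 6))/(6**s*(2*s + 3)*(s**2 + 2*s + 1))
  Re(s) > -3/2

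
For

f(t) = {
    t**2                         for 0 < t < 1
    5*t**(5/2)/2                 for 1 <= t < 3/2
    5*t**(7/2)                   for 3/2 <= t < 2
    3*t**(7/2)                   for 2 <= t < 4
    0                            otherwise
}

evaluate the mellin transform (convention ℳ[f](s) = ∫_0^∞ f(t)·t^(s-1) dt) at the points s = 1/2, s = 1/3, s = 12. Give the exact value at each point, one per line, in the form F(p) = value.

F(1/2) = 188209/960
F(1/3) = -945*2**(1/6)*3**(5/6)/782 - 54/119 + 96*2**(5/6)/23 + 2304*2**(2/3)/23
F(12) = -167403915*sqrt(6)/3682304 + 131072*sqrt(2)/31 + 5231270165257/12586

summing 4 kernel integrals split by 1, 3/2, 2 yields ℳ[f](s)
over [0, 1), the kernel integral of t**2 enters the sum
∫ over [1, 3/2) of 5*t**(5/2)/2·t^(s-1) joins the sum
over [3/2, 2), the kernel integral of 5*t**(7/2) enters the sum
for t in [2, 4): the term is ∫ 3*t**(7/2)·t^(s-1)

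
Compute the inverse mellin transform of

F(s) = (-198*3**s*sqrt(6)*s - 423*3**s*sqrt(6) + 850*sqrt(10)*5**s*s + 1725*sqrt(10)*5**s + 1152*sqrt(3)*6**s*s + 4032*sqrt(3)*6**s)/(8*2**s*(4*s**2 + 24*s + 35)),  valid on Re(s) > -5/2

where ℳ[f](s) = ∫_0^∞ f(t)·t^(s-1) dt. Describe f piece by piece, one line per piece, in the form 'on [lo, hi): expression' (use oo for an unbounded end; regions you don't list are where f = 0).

on [0, 3/2): 2*t**(5/2)
on [3/2, 5/2): 5*t**(7/2)
on [5/2, 3): 4*t**(5/2)

breakpoints 3/2, 5/2: one integral from each of the 3 segments
segment [0, 3/2) carries 2*t**(5/2); integrate it
∫ over [3/2, 5/2) of 5*t**(7/2)·t^(s-1) joins the sum
[5/2, 3) adds the kernel integral of 4*t**(5/2)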